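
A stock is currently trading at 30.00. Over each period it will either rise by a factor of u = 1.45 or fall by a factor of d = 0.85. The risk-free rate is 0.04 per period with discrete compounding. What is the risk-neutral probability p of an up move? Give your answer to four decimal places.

Risk-neutral probability p = (1 + 0.04 − 0.85)/(1.45 − 0.85) = 0.1900/0.6000 = 0.3167

p = 0.3167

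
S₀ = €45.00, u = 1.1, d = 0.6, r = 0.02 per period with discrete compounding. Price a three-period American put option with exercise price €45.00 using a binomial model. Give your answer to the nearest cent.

€6.11

Risk-neutral probability p = (1 + 0.02 − 0.6)/(1.1 − 0.6) = 0.4200/0.5000 = 0.8400
Terminal stock prices: S_uuu = 59.9, S_uud = 32.67, S_udd = 17.82, S_ddd = 9.72
Terminal payoffs (K − S): max(-14.9, 0) = 0, max(12.33, 0) = 12.33, max(27.18, 0) = 27.18, max(35.28, 0) = 35.28
Node uu (S = 54.45): continuation = 1/1.02·[0.8400·0.0000 + 0.1600·12.3300] = 1.9341; exercise value = 0.0000 ≤ continuation, so V_uu = 1.9341
Node ud (S = 29.7): continuation = 1/1.02·[0.8400·12.3300 + 0.1600·27.1800] = 14.4176; exercise value = 15.3000 > continuation, so V_ud = 15.3000 (exercise)
Node dd (S = 16.2): continuation = 1/1.02·[0.8400·27.1800 + 0.1600·35.2800] = 27.9176; exercise value = 28.8000 > continuation, so V_dd = 28.8000 (exercise)
Node u (S = 49.5): continuation = 1/1.02·[0.8400·1.9341 + 0.1600·15.3000] = 3.9928; exercise value = 0.0000 ≤ continuation, so V_u = 3.9928
Node d (S = 27): continuation = 1/1.02·[0.8400·15.3000 + 0.1600·28.8000] = 17.1176; exercise value = 18.0000 > continuation, so V_d = 18.0000 (exercise)
Node 0 (S = 45): continuation = 1/1.02·[0.8400·3.9928 + 0.1600·18.0000] = 6.1117; exercise value = 0.0000 ≤ continuation, so V_0 = 6.1117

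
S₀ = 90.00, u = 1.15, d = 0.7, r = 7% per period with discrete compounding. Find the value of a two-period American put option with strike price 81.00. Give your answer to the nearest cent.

4.08

Risk-neutral probability p = (1 + 0.07 − 0.7)/(1.15 − 0.7) = 0.3700/0.4500 = 0.8222
Terminal stock prices: S_uu = 119, S_ud = 72.45, S_dd = 44.1
Terminal payoffs (K − S): max(-38.02, 0) = 0, max(8.55, 0) = 8.55, max(36.9, 0) = 36.9
Node u (S = 103.5): continuation = 1/1.07·[0.8222·0.0000 + 0.1778·8.5500] = 1.4206; exercise value = 0.0000 ≤ continuation, so V_u = 1.4206
Node d (S = 63): continuation = 1/1.07·[0.8222·8.5500 + 0.1778·36.9000] = 12.7009; exercise value = 18.0000 > continuation, so V_d = 18.0000 (exercise)
Node 0 (S = 90): continuation = 1/1.07·[0.8222·1.4206 + 0.1778·18.0000] = 4.0823; exercise value = 0.0000 ≤ continuation, so V_0 = 4.0823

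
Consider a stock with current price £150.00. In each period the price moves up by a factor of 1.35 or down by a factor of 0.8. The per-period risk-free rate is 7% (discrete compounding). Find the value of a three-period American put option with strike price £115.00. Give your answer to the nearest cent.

£4.30

Risk-neutral probability p = (1 + 0.07 − 0.8)/(1.35 − 0.8) = 0.2700/0.5500 = 0.4909
Terminal stock prices: S_uuu = 369.1, S_uud = 218.7, S_udd = 129.6, S_ddd = 76.8
Terminal payoffs (K − S): max(-254.1, 0) = 0, max(-103.7, 0) = 0, max(-14.6, 0) = 0, max(38.2, 0) = 38.2
Node uu (S = 273.4): continuation = 1/1.07·[0.4909·0.0000 + 0.5091·0.0000] = 0.0000; exercise value = 0.0000 ≤ continuation, so V_uu = 0.0000
Node ud (S = 162): continuation = 1/1.07·[0.4909·0.0000 + 0.5091·0.0000] = 0.0000; exercise value = 0.0000 ≤ continuation, so V_ud = 0.0000
Node dd (S = 96): continuation = 1/1.07·[0.4909·0.0000 + 0.5091·38.2000] = 18.1750; exercise value = 19.0000 > continuation, so V_dd = 19.0000 (exercise)
Node u (S = 202.5): continuation = 1/1.07·[0.4909·0.0000 + 0.5091·0.0000] = 0.0000; exercise value = 0.0000 ≤ continuation, so V_u = 0.0000
Node d (S = 120): continuation = 1/1.07·[0.4909·0.0000 + 0.5091·19.0000] = 9.0399; exercise value = 0.0000 ≤ continuation, so V_d = 9.0399
Node 0 (S = 150): continuation = 1/1.07·[0.4909·0.0000 + 0.5091·9.0399] = 4.3011; exercise value = 0.0000 ≤ continuation, so V_0 = 4.3011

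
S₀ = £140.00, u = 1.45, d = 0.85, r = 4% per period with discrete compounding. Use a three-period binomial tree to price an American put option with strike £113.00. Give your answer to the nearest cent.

Risk-neutral probability p = (1 + 0.04 − 0.85)/(1.45 − 0.85) = 0.1900/0.6000 = 0.3167
Terminal stock prices: S_uuu = 426.8, S_uud = 250.2, S_udd = 146.7, S_ddd = 85.98
Terminal payoffs (K − S): max(-313.8, 0) = 0, max(-137.2, 0) = 0, max(-33.67, 0) = 0, max(27.02, 0) = 27.02
Node uu (S = 294.4): continuation = 1/1.04·[0.3167·0.0000 + 0.6833·0.0000] = 0.0000; exercise value = 0.0000 ≤ continuation, so V_uu = 0.0000
Node ud (S = 172.5): continuation = 1/1.04·[0.3167·0.0000 + 0.6833·0.0000] = 0.0000; exercise value = 0.0000 ≤ continuation, so V_ud = 0.0000
Node dd (S = 101.1): continuation = 1/1.04·[0.3167·0.0000 + 0.6833·27.0225] = 17.7552; exercise value = 11.8500 ≤ continuation, so V_dd = 17.7552
Node u (S = 203): continuation = 1/1.04·[0.3167·0.0000 + 0.6833·0.0000] = 0.0000; exercise value = 0.0000 ≤ continuation, so V_u = 0.0000
Node d (S = 119): continuation = 1/1.04·[0.3167·0.0000 + 0.6833·17.7552] = 11.6661; exercise value = 0.0000 ≤ continuation, so V_d = 11.6661
Node 0 (S = 140): continuation = 1/1.04·[0.3167·0.0000 + 0.6833·11.6661] = 7.6652; exercise value = 0.0000 ≤ continuation, so V_0 = 7.6652

£7.67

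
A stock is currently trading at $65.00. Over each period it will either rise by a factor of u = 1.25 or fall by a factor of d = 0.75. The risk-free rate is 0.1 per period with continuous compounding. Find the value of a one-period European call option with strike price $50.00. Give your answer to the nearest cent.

$20.09

Risk-neutral probability p = (e^0.1 − 0.75)/(1.25 − 0.75) = 0.3552/0.5000 = 0.7103
Terminal stock prices: S_u = 81.25, S_d = 48.75
Terminal payoffs (S − K): max(31.25, 0) = 31.25, max(-1.25, 0) = 0
Node 0 (S = 65): V_0 = e^(−0.1)·[0.7103·31.2500 + 0.2897·0.0000] = 20.0857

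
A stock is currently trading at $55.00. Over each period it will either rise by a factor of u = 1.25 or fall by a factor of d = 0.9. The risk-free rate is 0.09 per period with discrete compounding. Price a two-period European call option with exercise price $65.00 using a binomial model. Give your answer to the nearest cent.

Risk-neutral probability p = (1 + 0.09 − 0.9)/(1.25 − 0.9) = 0.1900/0.3500 = 0.5429
Terminal stock prices: S_uu = 85.94, S_ud = 61.88, S_dd = 44.55
Terminal payoffs (S − K): max(20.94, 0) = 20.94, max(-3.125, 0) = 0, max(-20.45, 0) = 0
Node u (S = 68.75): V_u = 1/1.09·[0.5429·20.9375 + 0.4571·0.0000] = 10.4276
Node d (S = 49.5): V_d = 1/1.09·[0.5429·0.0000 + 0.4571·0.0000] = 0.0000
Node 0 (S = 55): V_0 = 1/1.09·[0.5429·10.4276 + 0.4571·0.0000] = 5.1933

$5.19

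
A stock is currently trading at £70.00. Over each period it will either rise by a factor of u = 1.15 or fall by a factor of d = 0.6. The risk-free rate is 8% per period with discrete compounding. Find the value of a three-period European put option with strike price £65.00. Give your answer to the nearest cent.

Risk-neutral probability p = (1 + 0.08 − 0.6)/(1.15 − 0.6) = 0.4800/0.5500 = 0.8727
Terminal stock prices: S_uuu = 106.5, S_uud = 55.54, S_udd = 28.98, S_ddd = 15.12
Terminal payoffs (K − S): max(-41.46, 0) = 0, max(9.455, 0) = 9.455, max(36.02, 0) = 36.02, max(49.88, 0) = 49.88
Node uu (S = 92.57): V_uu = 1/1.08·[0.8727·0.0000 + 0.1273·9.4550] = 1.1142
Node ud (S = 48.3): V_ud = 1/1.08·[0.8727·9.4550 + 0.1273·36.0200] = 11.8852
Node dd (S = 25.2): V_dd = 1/1.08·[0.8727·36.0200 + 0.1273·49.8800] = 34.9852
Node u (S = 80.5): V_u = 1/1.08·[0.8727·1.1142 + 0.1273·11.8852] = 2.3010
Node d (S = 42): V_d = 1/1.08·[0.8727·11.8852 + 0.1273·34.9852] = 13.7270
Node 0 (S = 70): V_0 = 1/1.08·[0.8727·2.3010 + 0.1273·13.7270] = 3.4771

£3.48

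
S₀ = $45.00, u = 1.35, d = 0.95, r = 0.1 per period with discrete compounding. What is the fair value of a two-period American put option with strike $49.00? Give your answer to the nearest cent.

$4.00

Risk-neutral probability p = (1 + 0.1 − 0.95)/(1.35 − 0.95) = 0.1500/0.4000 = 0.3750
Terminal stock prices: S_uu = 82.01, S_ud = 57.71, S_dd = 40.61
Terminal payoffs (K − S): max(-33.01, 0) = 0, max(-8.713, 0) = 0, max(8.388, 0) = 8.388
Node u (S = 60.75): continuation = 1/1.1·[0.3750·0.0000 + 0.6250·0.0000] = 0.0000; exercise value = 0.0000 ≤ continuation, so V_u = 0.0000
Node d (S = 42.75): continuation = 1/1.1·[0.3750·0.0000 + 0.6250·8.3875] = 4.7656; exercise value = 6.2500 > continuation, so V_d = 6.2500 (exercise)
Node 0 (S = 45): continuation = 1/1.1·[0.3750·0.0000 + 0.6250·6.2500] = 3.5511; exercise value = 4.0000 > continuation, so V_0 = 4.0000 (exercise)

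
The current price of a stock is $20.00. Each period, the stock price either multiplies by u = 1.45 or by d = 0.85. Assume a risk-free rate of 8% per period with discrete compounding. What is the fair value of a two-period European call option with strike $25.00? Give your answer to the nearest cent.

$2.15

Risk-neutral probability p = (1 + 0.08 − 0.85)/(1.45 − 0.85) = 0.2300/0.6000 = 0.3833
Terminal stock prices: S_uu = 42.05, S_ud = 24.65, S_dd = 14.45
Terminal payoffs (S − K): max(17.05, 0) = 17.05, max(-0.35, 0) = 0, max(-10.55, 0) = 0
Node u (S = 29): V_u = 1/1.08·[0.3833·17.0500 + 0.6167·0.0000] = 6.0517
Node d (S = 17): V_d = 1/1.08·[0.3833·0.0000 + 0.6167·0.0000] = 0.0000
Node 0 (S = 20): V_0 = 1/1.08·[0.3833·6.0517 + 0.6167·0.0000] = 2.1480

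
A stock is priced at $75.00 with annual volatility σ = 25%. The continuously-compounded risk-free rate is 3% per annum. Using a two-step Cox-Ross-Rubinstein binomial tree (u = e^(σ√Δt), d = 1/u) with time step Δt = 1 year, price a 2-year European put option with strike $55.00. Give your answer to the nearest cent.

$2.26

CRR parameters: u = e^(σ√Δt) = e^(0.25·√1) = 1.2840, d = 1/u = 0.7788
Per-period rate: rΔt = 0.03·1 = 0.03, so R = e^0.03 = 1.0305
Risk-neutral probability p = (e^0.03 − 0.7788)/(1.2840 − 0.7788) = 0.2517/0.5052 = 0.4981
Terminal stock prices: S_uu = 123.7, S_ud = 75, S_dd = 45.49
Terminal payoffs (K − S): max(-68.65, 0) = 0, max(-20, 0) = 0, max(9.51, 0) = 9.51
Node u (S = 96.3): V_u = e^(−0.03)·[0.4981·0.0000 + 0.5019·0.0000] = 0.0000
Node d (S = 58.41): V_d = e^(−0.03)·[0.4981·0.0000 + 0.5019·9.5102] = 4.6321
Node 0 (S = 75): V_0 = e^(−0.03)·[0.4981·0.0000 + 0.5019·4.6321] = 2.2561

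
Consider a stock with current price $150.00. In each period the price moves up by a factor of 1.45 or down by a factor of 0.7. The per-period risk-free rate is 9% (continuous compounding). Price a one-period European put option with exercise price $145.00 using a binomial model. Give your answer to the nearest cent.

Risk-neutral probability p = (e^0.09 − 0.7)/(1.45 − 0.7) = 0.3942/0.7500 = 0.5256
Terminal stock prices: S_u = 217.5, S_d = 105
Terminal payoffs (K − S): max(-72.5, 0) = 0, max(40, 0) = 40
Node 0 (S = 150): V_0 = e^(−0.09)·[0.5256·0.0000 + 0.4744·40.0000] = 17.3440

$17.34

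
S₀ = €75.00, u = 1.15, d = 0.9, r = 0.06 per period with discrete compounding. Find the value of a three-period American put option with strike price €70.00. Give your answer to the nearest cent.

Risk-neutral probability p = (1 + 0.06 − 0.9)/(1.15 − 0.9) = 0.1600/0.2500 = 0.6400
Terminal stock prices: S_uuu = 114.1, S_uud = 89.27, S_udd = 69.86, S_ddd = 54.68
Terminal payoffs (K − S): max(-44.07, 0) = 0, max(-19.27, 0) = 0, max(0.1375, 0) = 0.1375, max(15.32, 0) = 15.32
Node uu (S = 99.19): continuation = 1/1.06·[0.6400·0.0000 + 0.3600·0.0000] = 0.0000; exercise value = 0.0000 ≤ continuation, so V_uu = 0.0000
Node ud (S = 77.62): continuation = 1/1.06·[0.6400·0.0000 + 0.3600·0.1375] = 0.0467; exercise value = 0.0000 ≤ continuation, so V_ud = 0.0467
Node dd (S = 60.75): continuation = 1/1.06·[0.6400·0.1375 + 0.3600·15.3250] = 5.2877; exercise value = 9.2500 > continuation, so V_dd = 9.2500 (exercise)
Node u (S = 86.25): continuation = 1/1.06·[0.6400·0.0000 + 0.3600·0.0467] = 0.0159; exercise value = 0.0000 ≤ continuation, so V_u = 0.0159
Node d (S = 67.5): continuation = 1/1.06·[0.6400·0.0467 + 0.3600·9.2500] = 3.1697; exercise value = 2.5000 ≤ continuation, so V_d = 3.1697
Node 0 (S = 75): continuation = 1/1.06·[0.6400·0.0159 + 0.3600·3.1697] = 1.0861; exercise value = 0.0000 ≤ continuation, so V_0 = 1.0861

€1.09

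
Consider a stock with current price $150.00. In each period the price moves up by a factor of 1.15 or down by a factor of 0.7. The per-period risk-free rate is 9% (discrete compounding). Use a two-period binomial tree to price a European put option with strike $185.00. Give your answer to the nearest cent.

$14.17

Risk-neutral probability p = (1 + 0.09 − 0.7)/(1.15 − 0.7) = 0.3900/0.4500 = 0.8667
Terminal stock prices: S_uu = 198.4, S_ud = 120.7, S_dd = 73.5
Terminal payoffs (K − S): max(-13.37, 0) = 0, max(64.25, 0) = 64.25, max(111.5, 0) = 111.5
Node u (S = 172.5): V_u = 1/1.09·[0.8667·0.0000 + 0.1333·64.2500] = 7.8593
Node d (S = 105): V_d = 1/1.09·[0.8667·64.2500 + 0.1333·111.5000] = 64.7248
Node 0 (S = 150): V_0 = 1/1.09·[0.8667·7.8593 + 0.1333·64.7248] = 14.1664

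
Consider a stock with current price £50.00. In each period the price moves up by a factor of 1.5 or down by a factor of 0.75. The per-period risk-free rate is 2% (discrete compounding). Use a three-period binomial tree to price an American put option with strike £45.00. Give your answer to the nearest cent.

Risk-neutral probability p = (1 + 0.02 − 0.75)/(1.5 − 0.75) = 0.2700/0.7500 = 0.3600
Terminal stock prices: S_uuu = 168.8, S_uud = 84.38, S_udd = 42.19, S_ddd = 21.09
Terminal payoffs (K − S): max(-123.8, 0) = 0, max(-39.38, 0) = 0, max(2.812, 0) = 2.812, max(23.91, 0) = 23.91
Node uu (S = 112.5): continuation = 1/1.02·[0.3600·0.0000 + 0.6400·0.0000] = 0.0000; exercise value = 0.0000 ≤ continuation, so V_uu = 0.0000
Node ud (S = 56.25): continuation = 1/1.02·[0.3600·0.0000 + 0.6400·2.8125] = 1.7647; exercise value = 0.0000 ≤ continuation, so V_ud = 1.7647
Node dd (S = 28.12): continuation = 1/1.02·[0.3600·2.8125 + 0.6400·23.9062] = 15.9926; exercise value = 16.8750 > continuation, so V_dd = 16.8750 (exercise)
Node u (S = 75): continuation = 1/1.02·[0.3600·0.0000 + 0.6400·1.7647] = 1.1073; exercise value = 0.0000 ≤ continuation, so V_u = 1.1073
Node d (S = 37.5): continuation = 1/1.02·[0.3600·1.7647 + 0.6400·16.8750] = 11.2111; exercise value = 7.5000 ≤ continuation, so V_d = 11.2111
Node 0 (S = 50): continuation = 1/1.02·[0.3600·1.1073 + 0.6400·11.2111] = 7.4252; exercise value = 0.0000 ≤ continuation, so V_0 = 7.4252

£7.43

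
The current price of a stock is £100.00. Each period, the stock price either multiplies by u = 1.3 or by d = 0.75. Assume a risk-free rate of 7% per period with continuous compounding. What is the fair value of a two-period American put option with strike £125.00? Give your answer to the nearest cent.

£25.08

Risk-neutral probability p = (e^0.07 − 0.75)/(1.3 − 0.75) = 0.3225/0.5500 = 0.5864
Terminal stock prices: S_uu = 169, S_ud = 97.5, S_dd = 56.25
Terminal payoffs (K − S): max(-44, 0) = 0, max(27.5, 0) = 27.5, max(68.75, 0) = 68.75
Node u (S = 130): continuation = e^(−0.07)·[0.5864·0.0000 + 0.4136·27.5000] = 10.6056; exercise value = 0.0000 ≤ continuation, so V_u = 10.6056
Node d (S = 75): continuation = e^(−0.07)·[0.5864·27.5000 + 0.4136·68.7500] = 41.5492; exercise value = 50.0000 > continuation, so V_d = 50.0000 (exercise)
Node 0 (S = 100): continuation = e^(−0.07)·[0.5864·10.6056 + 0.4136·50.0000] = 25.0814; exercise value = 25.0000 ≤ continuation, so V_0 = 25.0814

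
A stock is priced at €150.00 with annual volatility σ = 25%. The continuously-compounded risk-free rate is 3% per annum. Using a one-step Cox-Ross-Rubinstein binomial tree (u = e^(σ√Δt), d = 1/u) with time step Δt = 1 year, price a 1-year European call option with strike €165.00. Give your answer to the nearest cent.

CRR parameters: u = e^(σ√Δt) = e^(0.25·√1) = 1.2840, d = 1/u = 0.7788
Per-period rate: rΔt = 0.03·1 = 0.03, so R = e^0.03 = 1.0305
Risk-neutral probability p = (e^0.03 − 0.7788)/(1.2840 − 0.7788) = 0.2517/0.5052 = 0.4981
Terminal stock prices: S_u = 192.6, S_d = 116.8
Terminal payoffs (S − K): max(27.6, 0) = 27.6, max(-48.18, 0) = 0
Node 0 (S = 150): V_0 = e^(−0.03)·[0.4981·27.6038 + 0.5019·0.0000] = 13.3432

€13.34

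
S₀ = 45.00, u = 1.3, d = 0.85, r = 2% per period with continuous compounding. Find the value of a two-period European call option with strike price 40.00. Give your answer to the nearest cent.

Risk-neutral probability p = (e^0.02 − 0.85)/(1.3 − 0.85) = 0.1702/0.4500 = 0.3782
Terminal stock prices: S_uu = 76.05, S_ud = 49.73, S_dd = 32.51
Terminal payoffs (S − K): max(36.05, 0) = 36.05, max(9.725, 0) = 9.725, max(-7.488, 0) = 0
Node u (S = 58.5): V_u = e^(−0.02)·[0.3782·36.0500 + 0.6218·9.7250] = 19.2921
Node d (S = 38.25): V_d = e^(−0.02)·[0.3782·9.7250 + 0.6218·0.0000] = 3.6054
Node 0 (S = 45): V_0 = e^(−0.02)·[0.3782·19.2921 + 0.6218·3.6054] = 9.3496

9.35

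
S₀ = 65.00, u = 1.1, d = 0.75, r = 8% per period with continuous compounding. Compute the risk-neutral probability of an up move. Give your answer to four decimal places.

p = 0.9522

Risk-neutral probability p = (e^0.08 − 0.75)/(1.1 − 0.75) = 0.3333/0.3500 = 0.9522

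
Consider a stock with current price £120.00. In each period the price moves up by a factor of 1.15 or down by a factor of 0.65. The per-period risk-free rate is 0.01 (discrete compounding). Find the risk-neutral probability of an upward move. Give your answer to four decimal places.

Risk-neutral probability p = (1 + 0.01 − 0.65)/(1.15 − 0.65) = 0.3600/0.5000 = 0.7200

p = 0.7200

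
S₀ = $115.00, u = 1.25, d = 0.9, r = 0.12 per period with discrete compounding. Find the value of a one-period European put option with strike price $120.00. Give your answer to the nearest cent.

$5.47

Risk-neutral probability p = (1 + 0.12 − 0.9)/(1.25 − 0.9) = 0.2200/0.3500 = 0.6286
Terminal stock prices: S_u = 143.8, S_d = 103.5
Terminal payoffs (K − S): max(-23.75, 0) = 0, max(16.5, 0) = 16.5
Node 0 (S = 115): V_0 = 1/1.12·[0.6286·0.0000 + 0.3714·16.5000] = 5.4719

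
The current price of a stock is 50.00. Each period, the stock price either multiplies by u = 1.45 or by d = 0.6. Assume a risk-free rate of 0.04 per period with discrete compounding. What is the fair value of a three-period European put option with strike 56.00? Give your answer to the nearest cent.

14.11

Risk-neutral probability p = (1 + 0.04 − 0.6)/(1.45 − 0.6) = 0.4400/0.8500 = 0.5176
Terminal stock prices: S_uuu = 152.4, S_uud = 63.07, S_udd = 26.1, S_ddd = 10.8
Terminal payoffs (K − S): max(-96.43, 0) = 0, max(-7.075, 0) = 0, max(29.9, 0) = 29.9, max(45.2, 0) = 45.2
Node uu (S = 105.1): V_uu = 1/1.04·[0.5176·0.0000 + 0.4824·0.0000] = 0.0000
Node ud (S = 43.5): V_ud = 1/1.04·[0.5176·0.0000 + 0.4824·29.9000] = 13.8676
Node dd (S = 18): V_dd = 1/1.04·[0.5176·29.9000 + 0.4824·45.2000] = 35.8462
Node u (S = 72.5): V_u = 1/1.04·[0.5176·0.0000 + 0.4824·13.8676] = 6.4318
Node d (S = 30): V_d = 1/1.04·[0.5176·13.8676 + 0.4824·35.8462] = 23.5279
Node 0 (S = 50): V_0 = 1/1.04·[0.5176·6.4318 + 0.4824·23.5279] = 14.1136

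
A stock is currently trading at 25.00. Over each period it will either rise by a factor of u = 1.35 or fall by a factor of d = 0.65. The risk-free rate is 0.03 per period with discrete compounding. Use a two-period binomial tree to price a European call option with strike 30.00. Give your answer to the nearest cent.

Risk-neutral probability p = (1 + 0.03 − 0.65)/(1.35 − 0.65) = 0.3800/0.7000 = 0.5429
Terminal stock prices: S_uu = 45.56, S_ud = 21.94, S_dd = 10.56
Terminal payoffs (S − K): max(15.56, 0) = 15.56, max(-8.062, 0) = 0, max(-19.44, 0) = 0
Node u (S = 33.75): V_u = 1/1.03·[0.5429·15.5625 + 0.4571·0.0000] = 8.2021
Node d (S = 16.25): V_d = 1/1.03·[0.5429·0.0000 + 0.4571·0.0000] = 0.0000
Node 0 (S = 25): V_0 = 1/1.03·[0.5429·8.2021 + 0.4571·0.0000] = 4.3229

4.32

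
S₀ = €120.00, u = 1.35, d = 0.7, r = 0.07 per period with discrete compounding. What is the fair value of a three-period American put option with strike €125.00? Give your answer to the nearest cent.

€20.44

Risk-neutral probability p = (1 + 0.07 − 0.7)/(1.35 − 0.7) = 0.3700/0.6500 = 0.5692
Terminal stock prices: S_uuu = 295.2, S_uud = 153.1, S_udd = 79.38, S_ddd = 41.16
Terminal payoffs (K − S): max(-170.2, 0) = 0, max(-28.09, 0) = 0, max(45.62, 0) = 45.62, max(83.84, 0) = 83.84
Node uu (S = 218.7): continuation = 1/1.07·[0.5692·0.0000 + 0.4308·0.0000] = 0.0000; exercise value = 0.0000 ≤ continuation, so V_uu = 0.0000
Node ud (S = 113.4): continuation = 1/1.07·[0.5692·0.0000 + 0.4308·45.6200] = 18.3661; exercise value = 11.6000 ≤ continuation, so V_ud = 18.3661
Node dd (S = 58.8): continuation = 1/1.07·[0.5692·45.6200 + 0.4308·83.8400] = 58.0224; exercise value = 66.2000 > continuation, so V_dd = 66.2000 (exercise)
Node u (S = 162): continuation = 1/1.07·[0.5692·0.0000 + 0.4308·18.3661] = 7.3940; exercise value = 0.0000 ≤ continuation, so V_u = 7.3940
Node d (S = 84): continuation = 1/1.07·[0.5692·18.3661 + 0.4308·66.2000] = 36.4219; exercise value = 41.0000 > continuation, so V_d = 41.0000 (exercise)
Node 0 (S = 120): continuation = 1/1.07·[0.5692·7.3940 + 0.4308·41.0000] = 20.4396; exercise value = 5.0000 ≤ continuation, so V_0 = 20.4396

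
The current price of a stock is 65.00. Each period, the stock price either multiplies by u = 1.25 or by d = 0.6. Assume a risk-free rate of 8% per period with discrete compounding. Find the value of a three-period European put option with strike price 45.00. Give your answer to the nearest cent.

Risk-neutral probability p = (1 + 0.08 − 0.6)/(1.25 − 0.6) = 0.4800/0.6500 = 0.7385
Terminal stock prices: S_uuu = 127, S_uud = 60.94, S_udd = 29.25, S_ddd = 14.04
Terminal payoffs (K − S): max(-81.95, 0) = 0, max(-15.94, 0) = 0, max(15.75, 0) = 15.75, max(30.96, 0) = 30.96
Node uu (S = 101.6): V_uu = 1/1.08·[0.7385·0.0000 + 0.2615·0.0000] = 0.0000
Node ud (S = 48.75): V_ud = 1/1.08·[0.7385·0.0000 + 0.2615·15.7500] = 3.8141
Node dd (S = 23.4): V_dd = 1/1.08·[0.7385·15.7500 + 0.2615·30.9600] = 18.2667
Node u (S = 81.25): V_u = 1/1.08·[0.7385·0.0000 + 0.2615·3.8141] = 0.9236
Node d (S = 39): V_d = 1/1.08·[0.7385·3.8141 + 0.2615·18.2667] = 7.0315
Node 0 (S = 65): V_0 = 1/1.08·[0.7385·0.9236 + 0.2615·7.0315] = 2.3343

2.33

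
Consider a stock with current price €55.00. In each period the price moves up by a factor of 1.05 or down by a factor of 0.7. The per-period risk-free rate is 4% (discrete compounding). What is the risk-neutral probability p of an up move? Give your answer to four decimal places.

p = 0.9714

Risk-neutral probability p = (1 + 0.04 − 0.7)/(1.05 − 0.7) = 0.3400/0.3500 = 0.9714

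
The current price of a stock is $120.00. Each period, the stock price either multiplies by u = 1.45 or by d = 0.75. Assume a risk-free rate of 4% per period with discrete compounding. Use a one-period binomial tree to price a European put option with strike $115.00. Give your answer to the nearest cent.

$14.08

Risk-neutral probability p = (1 + 0.04 − 0.75)/(1.45 − 0.75) = 0.2900/0.7000 = 0.4143
Terminal stock prices: S_u = 174, S_d = 90
Terminal payoffs (K − S): max(-59, 0) = 0, max(25, 0) = 25
Node 0 (S = 120): V_0 = 1/1.04·[0.4143·0.0000 + 0.5857·25.0000] = 14.0797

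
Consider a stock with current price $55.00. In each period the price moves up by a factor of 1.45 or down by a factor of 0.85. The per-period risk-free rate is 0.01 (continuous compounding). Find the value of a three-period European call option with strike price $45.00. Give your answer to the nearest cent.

$15.62

Risk-neutral probability p = (e^0.01 − 0.85)/(1.45 − 0.85) = 0.1601/0.6000 = 0.2668
Terminal stock prices: S_uuu = 167.7, S_uud = 98.29, S_udd = 57.62, S_ddd = 33.78
Terminal payoffs (S − K): max(122.7, 0) = 122.7, max(53.29, 0) = 53.29, max(12.62, 0) = 12.62, max(-11.22, 0) = 0
Node uu (S = 115.6): V_uu = e^(−0.01)·[0.2668·122.6744 + 0.7332·53.2919] = 71.0853
Node ud (S = 67.79): V_ud = e^(−0.01)·[0.2668·53.2919 + 0.7332·12.6194] = 23.2353
Node dd (S = 39.74): V_dd = e^(−0.01)·[0.2668·12.6194 + 0.7332·0.0000] = 3.3327
Node u (S = 79.75): V_u = e^(−0.01)·[0.2668·71.0853 + 0.7332·23.2353] = 35.6411
Node d (S = 46.75): V_d = e^(−0.01)·[0.2668·23.2353 + 0.7332·3.3327] = 8.5557
Node 0 (S = 55): V_0 = e^(−0.01)·[0.2668·35.6411 + 0.7332·8.5557] = 15.6237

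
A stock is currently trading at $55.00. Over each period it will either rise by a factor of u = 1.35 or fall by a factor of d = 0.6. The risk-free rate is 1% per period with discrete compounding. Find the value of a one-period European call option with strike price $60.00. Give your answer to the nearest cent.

Risk-neutral probability p = (1 + 0.01 − 0.6)/(1.35 − 0.6) = 0.4100/0.7500 = 0.5467
Terminal stock prices: S_u = 74.25, S_d = 33
Terminal payoffs (S − K): max(14.25, 0) = 14.25, max(-27, 0) = 0
Node 0 (S = 55): V_0 = 1/1.01·[0.5467·14.2500 + 0.4533·0.0000] = 7.7129

$7.71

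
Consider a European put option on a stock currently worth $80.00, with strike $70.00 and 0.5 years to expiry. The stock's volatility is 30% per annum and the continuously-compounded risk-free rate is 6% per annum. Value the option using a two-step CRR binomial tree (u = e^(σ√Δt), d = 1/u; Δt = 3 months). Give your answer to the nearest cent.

CRR parameters: u = e^(σ√Δt) = e^(0.3·√0.25) = 1.1618, d = 1/u = 0.8607
Per-period rate: rΔt = 0.06·0.25 = 0.015, so R = e^0.015 = 1.0151
Risk-neutral probability p = (e^0.015 − 0.8607)/(1.1618 − 0.8607) = 0.1544/0.3011 = 0.5128
Terminal stock prices: S_uu = 108, S_ud = 80, S_dd = 59.27
Terminal payoffs (K − S): max(-37.99, 0) = 0, max(-10, 0) = 0, max(10.73, 0) = 10.73
Node u (S = 92.95): V_u = e^(−0.015)·[0.5128·0.0000 + 0.4872·0.0000] = 0.0000
Node d (S = 68.86): V_d = e^(−0.015)·[0.5128·0.0000 + 0.4872·10.7345] = 5.1524
Node 0 (S = 80): V_0 = e^(−0.015)·[0.5128·0.0000 + 0.4872·5.1524] = 2.4731

$2.47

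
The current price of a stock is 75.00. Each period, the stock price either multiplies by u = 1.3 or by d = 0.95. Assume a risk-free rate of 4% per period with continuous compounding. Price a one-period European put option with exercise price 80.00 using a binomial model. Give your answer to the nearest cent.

Risk-neutral probability p = (e^0.04 − 0.95)/(1.3 − 0.95) = 0.0908/0.3500 = 0.2595
Terminal stock prices: S_u = 97.5, S_d = 71.25
Terminal payoffs (K − S): max(-17.5, 0) = 0, max(8.75, 0) = 8.75
Node 0 (S = 75): V_0 = e^(−0.04)·[0.2595·0.0000 + 0.7405·8.7500] = 6.2257

6.23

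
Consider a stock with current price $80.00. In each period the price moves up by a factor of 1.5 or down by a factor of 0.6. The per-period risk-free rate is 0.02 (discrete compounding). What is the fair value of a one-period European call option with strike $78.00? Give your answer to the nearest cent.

Risk-neutral probability p = (1 + 0.02 − 0.6)/(1.5 − 0.6) = 0.4200/0.9000 = 0.4667
Terminal stock prices: S_u = 120, S_d = 48
Terminal payoffs (S − K): max(42, 0) = 42, max(-30, 0) = 0
Node 0 (S = 80): V_0 = 1/1.02·[0.4667·42.0000 + 0.5333·0.0000] = 19.2157

$19.22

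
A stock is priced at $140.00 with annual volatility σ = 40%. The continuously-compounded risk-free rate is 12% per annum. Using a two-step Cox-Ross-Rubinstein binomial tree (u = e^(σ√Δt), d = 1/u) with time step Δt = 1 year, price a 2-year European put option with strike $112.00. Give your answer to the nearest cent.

$7.60

CRR parameters: u = e^(σ√Δt) = e^(0.4·√1) = 1.4918, d = 1/u = 0.6703
Per-period rate: rΔt = 0.12·1 = 0.12, so R = e^0.12 = 1.1275
Risk-neutral probability p = (e^0.12 − 0.6703)/(1.4918 − 0.6703) = 0.4572/0.8215 = 0.5565
Terminal stock prices: S_uu = 311.6, S_ud = 140, S_dd = 62.91
Terminal payoffs (K − S): max(-199.6, 0) = 0, max(-28, 0) = 0, max(49.09, 0) = 49.09
Node u (S = 208.9): V_u = e^(−0.12)·[0.5565·0.0000 + 0.4435·0.0000] = 0.0000
Node d (S = 93.84): V_d = e^(−0.12)·[0.5565·0.0000 + 0.4435·49.0939] = 19.3106
Node 0 (S = 140): V_0 = e^(−0.12)·[0.5565·0.0000 + 0.4435·19.3106] = 7.5956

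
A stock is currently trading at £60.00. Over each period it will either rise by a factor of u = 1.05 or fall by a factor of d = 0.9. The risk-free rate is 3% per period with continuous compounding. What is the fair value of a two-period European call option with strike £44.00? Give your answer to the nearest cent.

£18.56

Risk-neutral probability p = (e^0.03 − 0.9)/(1.05 − 0.9) = 0.1305/0.1500 = 0.8697
Terminal stock prices: S_uu = 66.15, S_ud = 56.7, S_dd = 48.6
Terminal payoffs (S − K): max(22.15, 0) = 22.15, max(12.7, 0) = 12.7, max(4.6, 0) = 4.6
Node u (S = 63): V_u = e^(−0.03)·[0.8697·22.1500 + 0.1303·12.7000] = 20.3004
Node d (S = 54): V_d = e^(−0.03)·[0.8697·12.7000 + 0.1303·4.6000] = 11.3004
Node 0 (S = 60): V_0 = e^(−0.03)·[0.8697·20.3004 + 0.1303·11.3004] = 18.5624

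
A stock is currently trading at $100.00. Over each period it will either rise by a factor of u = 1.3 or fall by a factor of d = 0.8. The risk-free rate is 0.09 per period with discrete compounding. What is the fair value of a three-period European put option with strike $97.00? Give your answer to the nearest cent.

Risk-neutral probability p = (1 + 0.09 − 0.8)/(1.3 − 0.8) = 0.2900/0.5000 = 0.5800
Terminal stock prices: S_uuu = 219.7, S_uud = 135.2, S_udd = 83.2, S_ddd = 51.2
Terminal payoffs (K − S): max(-122.7, 0) = 0, max(-38.2, 0) = 0, max(13.8, 0) = 13.8, max(45.8, 0) = 45.8
Node uu (S = 169): V_uu = 1/1.09·[0.5800·0.0000 + 0.4200·0.0000] = 0.0000
Node ud (S = 104): V_ud = 1/1.09·[0.5800·0.0000 + 0.4200·13.8000] = 5.3174
Node dd (S = 64): V_dd = 1/1.09·[0.5800·13.8000 + 0.4200·45.8000] = 24.9908
Node u (S = 130): V_u = 1/1.09·[0.5800·0.0000 + 0.4200·5.3174] = 2.0489
Node d (S = 80): V_d = 1/1.09·[0.5800·5.3174 + 0.4200·24.9908] = 12.4590
Node 0 (S = 100): V_0 = 1/1.09·[0.5800·2.0489 + 0.4200·12.4590] = 5.8909

$5.89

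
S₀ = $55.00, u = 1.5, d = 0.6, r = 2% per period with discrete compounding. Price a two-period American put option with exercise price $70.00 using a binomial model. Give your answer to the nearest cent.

$24.25

Risk-neutral probability p = (1 + 0.02 − 0.6)/(1.5 − 0.6) = 0.4200/0.9000 = 0.4667
Terminal stock prices: S_uu = 123.8, S_ud = 49.5, S_dd = 19.8
Terminal payoffs (K − S): max(-53.75, 0) = 0, max(20.5, 0) = 20.5, max(50.2, 0) = 50.2
Node u (S = 82.5): continuation = 1/1.02·[0.4667·0.0000 + 0.5333·20.5000] = 10.7190; exercise value = 0.0000 ≤ continuation, so V_u = 10.7190
Node d (S = 33): continuation = 1/1.02·[0.4667·20.5000 + 0.5333·50.2000] = 35.6275; exercise value = 37.0000 > continuation, so V_d = 37.0000 (exercise)
Node 0 (S = 55): continuation = 1/1.02·[0.4667·10.7190 + 0.5333·37.0000] = 24.2505; exercise value = 15.0000 ≤ continuation, so V_0 = 24.2505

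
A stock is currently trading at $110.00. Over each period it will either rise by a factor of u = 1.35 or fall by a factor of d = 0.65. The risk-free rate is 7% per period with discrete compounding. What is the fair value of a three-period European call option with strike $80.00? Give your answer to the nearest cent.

Risk-neutral probability p = (1 + 0.07 − 0.65)/(1.35 − 0.65) = 0.4200/0.7000 = 0.6000
Terminal stock prices: S_uuu = 270.6, S_uud = 130.3, S_udd = 62.74, S_ddd = 30.21
Terminal payoffs (S − K): max(190.6, 0) = 190.6, max(50.31, 0) = 50.31, max(-17.26, 0) = 0, max(-49.79, 0) = 0
Node uu (S = 200.5): V_uu = 1/1.07·[0.6000·190.6413 + 0.4000·50.3088] = 125.7086
Node ud (S = 96.53): V_ud = 1/1.07·[0.6000·50.3088 + 0.4000·0.0000] = 28.2105
Node dd (S = 46.48): V_dd = 1/1.07·[0.6000·0.0000 + 0.4000·0.0000] = 0.0000
Node u (S = 148.5): V_u = 1/1.07·[0.6000·125.7086 + 0.4000·28.2105] = 81.0368
Node d (S = 71.5): V_d = 1/1.07·[0.6000·28.2105 + 0.4000·0.0000] = 15.8190
Node 0 (S = 110): V_0 = 1/1.07·[0.6000·81.0368 + 0.4000·15.8190] = 51.3548

$51.35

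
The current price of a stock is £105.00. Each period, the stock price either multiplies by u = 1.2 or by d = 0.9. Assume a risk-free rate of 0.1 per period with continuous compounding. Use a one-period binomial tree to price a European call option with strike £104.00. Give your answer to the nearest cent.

Risk-neutral probability p = (e^0.1 − 0.9)/(1.2 − 0.9) = 0.2052/0.3000 = 0.6839
Terminal stock prices: S_u = 126, S_d = 94.5
Terminal payoffs (S − K): max(22, 0) = 22, max(-9.5, 0) = 0
Node 0 (S = 105): V_0 = e^(−0.1)·[0.6839·22.0000 + 0.3161·0.0000] = 13.6141

£13.61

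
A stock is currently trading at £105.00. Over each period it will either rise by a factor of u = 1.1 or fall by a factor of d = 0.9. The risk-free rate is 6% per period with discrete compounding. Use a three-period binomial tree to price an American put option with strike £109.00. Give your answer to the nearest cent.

£4.00

Risk-neutral probability p = (1 + 0.06 − 0.9)/(1.1 − 0.9) = 0.1600/0.2000 = 0.8000
Terminal stock prices: S_uuu = 139.8, S_uud = 114.3, S_udd = 93.56, S_ddd = 76.55
Terminal payoffs (K − S): max(-30.76, 0) = 0, max(-5.345, 0) = 0, max(15.44, 0) = 15.44, max(32.45, 0) = 32.45
Node uu (S = 127.1): continuation = 1/1.06·[0.8000·0.0000 + 0.2000·0.0000] = 0.0000; exercise value = 0.0000 ≤ continuation, so V_uu = 0.0000
Node ud (S = 104): continuation = 1/1.06·[0.8000·0.0000 + 0.2000·15.4450] = 2.9142; exercise value = 5.0500 > continuation, so V_ud = 5.0500 (exercise)
Node dd (S = 85.05): continuation = 1/1.06·[0.8000·15.4450 + 0.2000·32.4550] = 17.7802; exercise value = 23.9500 > continuation, so V_dd = 23.9500 (exercise)
Node u (S = 115.5): continuation = 1/1.06·[0.8000·0.0000 + 0.2000·5.0500] = 0.9528; exercise value = 0.0000 ≤ continuation, so V_u = 0.9528
Node d (S = 94.5): continuation = 1/1.06·[0.8000·5.0500 + 0.2000·23.9500] = 8.3302; exercise value = 14.5000 > continuation, so V_d = 14.5000 (exercise)
Node 0 (S = 105): continuation = 1/1.06·[0.8000·0.9528 + 0.2000·14.5000] = 3.4550; exercise value = 4.0000 > continuation, so V_0 = 4.0000 (exercise)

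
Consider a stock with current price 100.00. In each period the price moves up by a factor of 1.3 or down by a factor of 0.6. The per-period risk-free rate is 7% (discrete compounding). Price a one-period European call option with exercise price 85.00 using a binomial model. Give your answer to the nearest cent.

28.24

Risk-neutral probability p = (1 + 0.07 − 0.6)/(1.3 − 0.6) = 0.4700/0.7000 = 0.6714
Terminal stock prices: S_u = 130, S_d = 60
Terminal payoffs (S − K): max(45, 0) = 45, max(-25, 0) = 0
Node 0 (S = 100): V_0 = 1/1.07·[0.6714·45.0000 + 0.3286·0.0000] = 28.2377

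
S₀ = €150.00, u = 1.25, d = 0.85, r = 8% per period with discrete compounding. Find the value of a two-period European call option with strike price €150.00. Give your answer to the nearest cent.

€27.85

Risk-neutral probability p = (1 + 0.08 − 0.85)/(1.25 − 0.85) = 0.2300/0.4000 = 0.5750
Terminal stock prices: S_uu = 234.4, S_ud = 159.4, S_dd = 108.4
Terminal payoffs (S − K): max(84.38, 0) = 84.38, max(9.375, 0) = 9.375, max(-41.63, 0) = 0
Node u (S = 187.5): V_u = 1/1.08·[0.5750·84.3750 + 0.4250·9.3750] = 48.6111
Node d (S = 127.5): V_d = 1/1.08·[0.5750·9.3750 + 0.4250·0.0000] = 4.9913
Node 0 (S = 150): V_0 = 1/1.08·[0.5750·48.6111 + 0.4250·4.9913] = 27.8451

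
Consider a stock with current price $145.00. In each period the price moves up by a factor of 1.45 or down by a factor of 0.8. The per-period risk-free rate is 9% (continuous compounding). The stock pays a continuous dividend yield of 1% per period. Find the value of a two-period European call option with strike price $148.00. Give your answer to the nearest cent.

$33.18

Per-period risk-free factor R = e^0.09 = 1.0942; dividend-adjusted growth = e^(0.09−0.01) = 1.0833.
Risk-neutral probability p = (1.0833 − 0.8)/(1.45 − 0.8) = 0.2833/0.6500 = 0.4358
Terminal stock prices: S_uu = 304.9, S_ud = 168.2, S_dd = 92.8
Terminal payoffs (S − K): max(156.9, 0) = 156.9, max(20.2, 0) = 20.2, max(-55.2, 0) = 0
Node u (S = 210.2): V_u = e^(−0.09)·[0.4358·156.8625 + 0.5642·20.2000] = 72.8962
Node d (S = 116): V_d = e^(−0.09)·[0.4358·20.2000 + 0.5642·0.0000] = 8.0460
Node 0 (S = 145): V_0 = e^(−0.09)·[0.4358·72.8962 + 0.5642·8.0460] = 33.1843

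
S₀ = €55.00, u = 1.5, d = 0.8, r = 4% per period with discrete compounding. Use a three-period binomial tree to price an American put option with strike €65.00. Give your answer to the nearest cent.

Risk-neutral probability p = (1 + 0.04 − 0.8)/(1.5 − 0.8) = 0.2400/0.7000 = 0.3429
Terminal stock prices: S_uuu = 185.6, S_uud = 99, S_udd = 52.8, S_ddd = 28.16
Terminal payoffs (K − S): max(-120.6, 0) = 0, max(-34, 0) = 0, max(12.2, 0) = 12.2, max(36.84, 0) = 36.84
Node uu (S = 123.8): continuation = 1/1.04·[0.3429·0.0000 + 0.6571·0.0000] = 0.0000; exercise value = 0.0000 ≤ continuation, so V_uu = 0.0000
Node ud (S = 66): continuation = 1/1.04·[0.3429·0.0000 + 0.6571·12.2000] = 7.7088; exercise value = 0.0000 ≤ continuation, so V_ud = 7.7088
Node dd (S = 35.2): continuation = 1/1.04·[0.3429·12.2000 + 0.6571·36.8400] = 27.3000; exercise value = 29.8000 > continuation, so V_dd = 29.8000 (exercise)
Node u (S = 82.5): continuation = 1/1.04·[0.3429·0.0000 + 0.6571·7.7088] = 4.8709; exercise value = 0.0000 ≤ continuation, so V_u = 4.8709
Node d (S = 44): continuation = 1/1.04·[0.3429·7.7088 + 0.6571·29.8000] = 21.3710; exercise value = 21.0000 ≤ continuation, so V_d = 21.3710
Node 0 (S = 55): continuation = 1/1.04·[0.3429·4.8709 + 0.6571·21.3710] = 15.1095; exercise value = 10.0000 ≤ continuation, so V_0 = 15.1095

€15.11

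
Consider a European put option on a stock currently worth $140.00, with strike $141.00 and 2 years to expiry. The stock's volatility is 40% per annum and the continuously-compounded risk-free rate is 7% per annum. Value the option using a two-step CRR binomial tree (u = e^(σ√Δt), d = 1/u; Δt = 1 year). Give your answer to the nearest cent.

$18.12

CRR parameters: u = e^(σ√Δt) = e^(0.4·√1) = 1.4918, d = 1/u = 0.6703
Per-period rate: rΔt = 0.07·1 = 0.07, so R = e^0.07 = 1.0725
Risk-neutral probability p = (e^0.07 − 0.6703)/(1.4918 − 0.6703) = 0.4022/0.8215 = 0.4896
Terminal stock prices: S_uu = 311.6, S_ud = 140, S_dd = 62.91
Terminal payoffs (K − S): max(-170.6, 0) = 0, max(1, 0) = 1, max(78.09, 0) = 78.09
Node u (S = 208.9): V_u = e^(−0.07)·[0.4896·0.0000 + 0.5104·1.0000] = 0.4759
Node d (S = 93.84): V_d = e^(−0.07)·[0.4896·1.0000 + 0.5104·78.0939] = 37.6227
Node 0 (S = 140): V_0 = e^(−0.07)·[0.4896·0.4759 + 0.5104·37.6227] = 18.1225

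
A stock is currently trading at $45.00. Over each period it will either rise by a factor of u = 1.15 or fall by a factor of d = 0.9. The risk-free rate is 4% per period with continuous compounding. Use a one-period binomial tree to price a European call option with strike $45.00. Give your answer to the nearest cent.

$3.65

Risk-neutral probability p = (e^0.04 − 0.9)/(1.15 − 0.9) = 0.1408/0.2500 = 0.5632
Terminal stock prices: S_u = 51.75, S_d = 40.5
Terminal payoffs (S − K): max(6.75, 0) = 6.75, max(-4.5, 0) = 0
Node 0 (S = 45): V_0 = e^(−0.04)·[0.5632·6.7500 + 0.4368·0.0000] = 3.6528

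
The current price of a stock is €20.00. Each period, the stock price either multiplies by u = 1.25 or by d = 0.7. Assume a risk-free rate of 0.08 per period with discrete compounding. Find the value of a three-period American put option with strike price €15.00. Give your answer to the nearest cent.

€0.71

Risk-neutral probability p = (1 + 0.08 − 0.7)/(1.25 − 0.7) = 0.3800/0.5500 = 0.6909
Terminal stock prices: S_uuu = 39.06, S_uud = 21.88, S_udd = 12.25, S_ddd = 6.86
Terminal payoffs (K − S): max(-24.06, 0) = 0, max(-6.875, 0) = 0, max(2.75, 0) = 2.75, max(8.14, 0) = 8.14
Node uu (S = 31.25): continuation = 1/1.08·[0.6909·0.0000 + 0.3091·0.0000] = 0.0000; exercise value = 0.0000 ≤ continuation, so V_uu = 0.0000
Node ud (S = 17.5): continuation = 1/1.08·[0.6909·0.0000 + 0.3091·2.7500] = 0.7870; exercise value = 0.0000 ≤ continuation, so V_ud = 0.7870
Node dd (S = 9.8): continuation = 1/1.08·[0.6909·2.7500 + 0.3091·8.1400] = 4.0889; exercise value = 5.2000 > continuation, so V_dd = 5.2000 (exercise)
Node u (S = 25): continuation = 1/1.08·[0.6909·0.0000 + 0.3091·0.7870] = 0.2252; exercise value = 0.0000 ≤ continuation, so V_u = 0.2252
Node d (S = 14): continuation = 1/1.08·[0.6909·0.7870 + 0.3091·5.2000] = 1.9917; exercise value = 1.0000 ≤ continuation, so V_d = 1.9917
Node 0 (S = 20): continuation = 1/1.08·[0.6909·0.2252 + 0.3091·1.9917] = 0.7141; exercise value = 0.0000 ≤ continuation, so V_0 = 0.7141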